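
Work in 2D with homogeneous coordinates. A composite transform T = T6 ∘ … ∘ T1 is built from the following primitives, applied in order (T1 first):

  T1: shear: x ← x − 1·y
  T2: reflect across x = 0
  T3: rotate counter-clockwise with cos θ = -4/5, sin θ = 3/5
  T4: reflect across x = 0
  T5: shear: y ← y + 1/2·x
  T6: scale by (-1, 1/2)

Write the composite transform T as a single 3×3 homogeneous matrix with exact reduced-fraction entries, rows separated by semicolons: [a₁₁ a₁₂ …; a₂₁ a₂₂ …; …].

T = [4/5 -7/5 0; -1/2 1/4 0; 0 0 1]

T1 = [1 -1 0; 0 1 0; 0 0 1]
T2·T1 = [-1 1 0; 0 1 0; 0 0 1]
T3·…·T1 = [4/5 -7/5 0; -3/5 -1/5 0; 0 0 1]
T4·…·T1 = [-4/5 7/5 0; -3/5 -1/5 0; 0 0 1]
T5·…·T1 = [-4/5 7/5 0; -1 1/2 0; 0 0 1]
T6·…·T1 = [4/5 -7/5 0; -1/2 1/4 0; 0 0 1]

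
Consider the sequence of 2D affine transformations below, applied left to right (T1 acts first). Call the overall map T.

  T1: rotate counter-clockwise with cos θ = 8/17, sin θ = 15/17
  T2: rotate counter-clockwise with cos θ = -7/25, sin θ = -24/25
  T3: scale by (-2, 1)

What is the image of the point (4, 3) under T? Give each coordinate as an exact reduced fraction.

T(p) = (-4214/425, -276/425)

T1 rotate counter-clockwise with cos θ = 8/17, sin θ = 15/17: (4, 3) → (-13/17, 84/17)
T2 rotate counter-clockwise with cos θ = -7/25, sin θ = -24/25: (-13/17, 84/17) → (2107/425, -276/425)
T3 scale by (-2, 1): (2107/425, -276/425) → (-4214/425, -276/425)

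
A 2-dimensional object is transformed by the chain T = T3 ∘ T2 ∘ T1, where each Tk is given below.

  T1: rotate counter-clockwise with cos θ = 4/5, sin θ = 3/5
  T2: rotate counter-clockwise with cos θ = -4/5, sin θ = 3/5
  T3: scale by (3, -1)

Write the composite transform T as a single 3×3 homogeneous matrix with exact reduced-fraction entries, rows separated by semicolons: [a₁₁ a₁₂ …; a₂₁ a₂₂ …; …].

T = [-3 0 0; 0 1 0; 0 0 1]

T1 = [4/5 -3/5 0; 3/5 4/5 0; 0 0 1]
T2·T1 = [-1 0 0; 0 -1 0; 0 0 1]
T3·…·T1 = [-3 0 0; 0 1 0; 0 0 1]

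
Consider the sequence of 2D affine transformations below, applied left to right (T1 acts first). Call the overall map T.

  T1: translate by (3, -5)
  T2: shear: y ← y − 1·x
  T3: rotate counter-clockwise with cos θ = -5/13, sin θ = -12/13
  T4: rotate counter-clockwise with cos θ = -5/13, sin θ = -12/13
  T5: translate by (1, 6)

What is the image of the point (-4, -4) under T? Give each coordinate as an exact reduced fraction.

T(p) = (96/13, 142/13)

T1 translate by (3, -5): (-4, -4) → (-1, -9)
T2 shear: y ← y − 1·x: (-1, -9) → (-1, -8)
T3 rotate counter-clockwise with cos θ = -5/13, sin θ = -12/13: (-1, -8) → (-7, 4)
T4 rotate counter-clockwise with cos θ = -5/13, sin θ = -12/13: (-7, 4) → (83/13, 64/13)
T5 translate by (1, 6): (83/13, 64/13) → (96/13, 142/13)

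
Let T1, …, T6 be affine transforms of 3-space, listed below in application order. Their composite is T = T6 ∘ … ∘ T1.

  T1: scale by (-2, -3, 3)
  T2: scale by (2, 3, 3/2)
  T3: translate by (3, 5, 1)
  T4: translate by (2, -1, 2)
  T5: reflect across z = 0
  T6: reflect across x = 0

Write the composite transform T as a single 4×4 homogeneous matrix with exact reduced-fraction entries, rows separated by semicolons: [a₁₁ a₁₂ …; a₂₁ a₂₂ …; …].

T1 = [-2 0 0 0; 0 -3 0 0; 0 0 3 0; 0 0 0 1]
T2·T1 = [-4 0 0 0; 0 -9 0 0; 0 0 9/2 0; 0 0 0 1]
T3·…·T1 = [-4 0 0 3; 0 -9 0 5; 0 0 9/2 1; 0 0 0 1]
T4·…·T1 = [-4 0 0 5; 0 -9 0 4; 0 0 9/2 3; 0 0 0 1]
T5·…·T1 = [-4 0 0 5; 0 -9 0 4; 0 0 -9/2 -3; 0 0 0 1]
T6·…·T1 = [4 0 0 -5; 0 -9 0 4; 0 0 -9/2 -3; 0 0 0 1]

T = [4 0 0 -5; 0 -9 0 4; 0 0 -9/2 -3; 0 0 0 1]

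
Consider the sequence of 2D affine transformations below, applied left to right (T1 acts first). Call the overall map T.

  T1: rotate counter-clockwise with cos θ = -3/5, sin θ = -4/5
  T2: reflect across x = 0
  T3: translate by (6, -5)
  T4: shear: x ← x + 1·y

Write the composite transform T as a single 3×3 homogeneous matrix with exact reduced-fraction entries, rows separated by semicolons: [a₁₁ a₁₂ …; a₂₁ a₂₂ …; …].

T = [-1/5 -7/5 1; -4/5 -3/5 -5; 0 0 1]

T1 = [-3/5 4/5 0; -4/5 -3/5 0; 0 0 1]
T2·T1 = [3/5 -4/5 0; -4/5 -3/5 0; 0 0 1]
T3·…·T1 = [3/5 -4/5 6; -4/5 -3/5 -5; 0 0 1]
T4·…·T1 = [-1/5 -7/5 1; -4/5 -3/5 -5; 0 0 1]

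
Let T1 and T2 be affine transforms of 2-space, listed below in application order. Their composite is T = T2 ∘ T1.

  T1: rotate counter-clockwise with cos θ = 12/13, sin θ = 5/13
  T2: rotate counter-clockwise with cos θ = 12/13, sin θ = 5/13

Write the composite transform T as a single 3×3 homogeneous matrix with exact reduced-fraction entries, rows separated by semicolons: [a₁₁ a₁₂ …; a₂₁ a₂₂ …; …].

T1 = [12/13 -5/13 0; 5/13 12/13 0; 0 0 1]
T2·T1 = [119/169 -120/169 0; 120/169 119/169 0; 0 0 1]

T = [119/169 -120/169 0; 120/169 119/169 0; 0 0 1]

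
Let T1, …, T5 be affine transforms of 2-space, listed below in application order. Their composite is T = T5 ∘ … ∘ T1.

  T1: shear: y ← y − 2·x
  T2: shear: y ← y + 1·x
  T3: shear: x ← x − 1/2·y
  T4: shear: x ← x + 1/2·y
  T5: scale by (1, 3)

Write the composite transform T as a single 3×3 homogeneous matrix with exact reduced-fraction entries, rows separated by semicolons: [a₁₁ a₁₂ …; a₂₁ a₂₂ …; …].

T1 = [1 0 0; -2 1 0; 0 0 1]
T2·T1 = [1 0 0; -1 1 0; 0 0 1]
T3·…·T1 = [3/2 -1/2 0; -1 1 0; 0 0 1]
T4·…·T1 = [1 0 0; -1 1 0; 0 0 1]
T5·…·T1 = [1 0 0; -3 3 0; 0 0 1]

T = [1 0 0; -3 3 0; 0 0 1]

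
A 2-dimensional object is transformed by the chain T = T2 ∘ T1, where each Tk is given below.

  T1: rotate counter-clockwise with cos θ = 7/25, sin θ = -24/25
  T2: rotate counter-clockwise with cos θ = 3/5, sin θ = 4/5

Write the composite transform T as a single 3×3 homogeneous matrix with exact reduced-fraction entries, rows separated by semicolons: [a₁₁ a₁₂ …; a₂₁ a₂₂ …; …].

T1 = [7/25 24/25 0; -24/25 7/25 0; 0 0 1]
T2·T1 = [117/125 44/125 0; -44/125 117/125 0; 0 0 1]

T = [117/125 44/125 0; -44/125 117/125 0; 0 0 1]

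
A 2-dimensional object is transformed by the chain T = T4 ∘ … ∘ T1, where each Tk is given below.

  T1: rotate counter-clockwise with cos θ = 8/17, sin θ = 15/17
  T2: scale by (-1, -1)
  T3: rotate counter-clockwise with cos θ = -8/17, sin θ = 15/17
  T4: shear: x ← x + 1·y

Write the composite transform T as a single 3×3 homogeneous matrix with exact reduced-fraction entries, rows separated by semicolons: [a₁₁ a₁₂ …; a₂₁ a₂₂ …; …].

T1 = [8/17 -15/17 0; 15/17 8/17 0; 0 0 1]
T2·T1 = [-8/17 15/17 0; -15/17 -8/17 0; 0 0 1]
T3·…·T1 = [1 0 0; 0 1 0; 0 0 1]
T4·…·T1 = [1 1 0; 0 1 0; 0 0 1]

T = [1 1 0; 0 1 0; 0 0 1]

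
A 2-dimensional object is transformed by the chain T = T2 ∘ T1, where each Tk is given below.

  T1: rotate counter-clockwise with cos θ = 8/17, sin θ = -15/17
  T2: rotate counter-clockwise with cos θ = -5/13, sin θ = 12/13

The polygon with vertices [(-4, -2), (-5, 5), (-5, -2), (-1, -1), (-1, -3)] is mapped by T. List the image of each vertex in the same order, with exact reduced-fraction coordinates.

T1 rotate counter-clockwise with cos θ = 8/17, sin θ = -15/17: (-4, -2) → (-62/17, 44/17); (-5, 5) → (35/17, 115/17); (-5, -2) → (-70/17, 59/17); (-1, -1) → (-23/17, 7/17); (-1, -3) → (-53/17, -9/17)
T2 rotate counter-clockwise with cos θ = -5/13, sin θ = 12/13: (-62/17, 44/17) → (-218/221, -964/221); (35/17, 115/17) → (-1555/221, -155/221); (-70/17, 59/17) → (-358/221, -1135/221); (-23/17, 7/17) → (31/221, -311/221); (-53/17, -9/17) → (373/221, -591/221)

image vertices: (-218/221, -964/221), (-1555/221, -155/221), (-358/221, -1135/221), (31/221, -311/221), (373/221, -591/221)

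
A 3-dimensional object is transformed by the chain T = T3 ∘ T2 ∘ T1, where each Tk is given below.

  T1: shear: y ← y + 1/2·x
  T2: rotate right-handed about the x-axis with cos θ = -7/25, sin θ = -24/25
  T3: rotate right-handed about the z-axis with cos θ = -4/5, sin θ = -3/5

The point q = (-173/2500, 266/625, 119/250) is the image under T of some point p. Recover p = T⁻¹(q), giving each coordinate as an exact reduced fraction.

p = (-1/5, -1/4, -1/2)

T1 = [1 0 0 0; 1/2 1 0 0; 0 0 1 0; 0 0 0 1]
T2·T1 = [1 0 0 0; -7/50 -7/25 24/25 0; -12/25 -24/25 -7/25 0; 0 0 0 1]
T3·…·T1 = [-221/250 -21/125 72/125 0; -61/125 28/125 -96/125 0; -12/25 -24/25 -7/25 0; 0 0 0 1]
det M = 1; M⁻¹ = [-4/5 -3/5 0 0; 29/125 131/250 -24/25 0; 72/125 -96/125 -7/25 0; 0 0 0 1]
M⁻¹ · (-173/2500, 266/625, 119/250)ᵀ = (-1/5, -1/4, -1/2)ᵀ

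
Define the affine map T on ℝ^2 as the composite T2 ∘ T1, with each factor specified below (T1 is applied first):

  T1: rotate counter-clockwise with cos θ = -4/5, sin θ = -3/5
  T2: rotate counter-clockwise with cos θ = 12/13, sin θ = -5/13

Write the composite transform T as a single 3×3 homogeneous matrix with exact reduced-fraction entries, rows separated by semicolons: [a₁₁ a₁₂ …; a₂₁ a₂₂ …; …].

T1 = [-4/5 3/5 0; -3/5 -4/5 0; 0 0 1]
T2·T1 = [-63/65 16/65 0; -16/65 -63/65 0; 0 0 1]

T = [-63/65 16/65 0; -16/65 -63/65 0; 0 0 1]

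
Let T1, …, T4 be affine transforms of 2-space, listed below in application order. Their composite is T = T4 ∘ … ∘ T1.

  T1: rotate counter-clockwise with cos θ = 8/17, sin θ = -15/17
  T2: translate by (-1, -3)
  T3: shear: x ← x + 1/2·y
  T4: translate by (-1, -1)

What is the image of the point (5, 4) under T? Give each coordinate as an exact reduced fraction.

T1 rotate counter-clockwise with cos θ = 8/17, sin θ = -15/17: (5, 4) → (100/17, -43/17)
T2 translate by (-1, -3): (100/17, -43/17) → (83/17, -94/17)
T3 shear: x ← x + 1/2·y: (83/17, -94/17) → (36/17, -94/17)
T4 translate by (-1, -1): (36/17, -94/17) → (19/17, -111/17)

T(p) = (19/17, -111/17)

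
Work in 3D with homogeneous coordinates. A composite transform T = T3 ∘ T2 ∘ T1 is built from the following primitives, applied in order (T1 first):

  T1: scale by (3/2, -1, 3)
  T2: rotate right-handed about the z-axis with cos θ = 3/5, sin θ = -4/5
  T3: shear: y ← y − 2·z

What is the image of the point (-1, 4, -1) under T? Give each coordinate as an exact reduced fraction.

T1 scale by (3/2, -1, 3): (-1, 4, -1) → (-3/2, -4, -3)
T2 rotate right-handed about the z-axis with cos θ = 3/5, sin θ = -4/5: (-3/2, -4, -3) → (-41/10, -6/5, -3)
T3 shear: y ← y − 2·z: (-41/10, -6/5, -3) → (-41/10, 24/5, -3)

T(p) = (-41/10, 24/5, -3)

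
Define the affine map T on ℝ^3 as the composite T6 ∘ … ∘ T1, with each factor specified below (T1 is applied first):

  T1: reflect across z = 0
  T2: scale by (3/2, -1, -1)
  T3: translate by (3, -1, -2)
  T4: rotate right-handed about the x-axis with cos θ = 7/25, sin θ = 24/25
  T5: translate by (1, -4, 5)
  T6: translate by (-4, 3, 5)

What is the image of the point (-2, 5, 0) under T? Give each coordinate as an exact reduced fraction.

T(p) = (-3, -19/25, 92/25)

T1 reflect across z = 0: (-2, 5, 0) → (-2, 5, 0)
T2 scale by (3/2, -1, -1): (-2, 5, 0) → (-3, -5, 0)
T3 translate by (3, -1, -2): (-3, -5, 0) → (0, -6, -2)
T4 rotate right-handed about the x-axis with cos θ = 7/25, sin θ = 24/25: (0, -6, -2) → (0, 6/25, -158/25)
T5 translate by (1, -4, 5): (0, 6/25, -158/25) → (1, -94/25, -33/25)
T6 translate by (-4, 3, 5): (1, -94/25, -33/25) → (-3, -19/25, 92/25)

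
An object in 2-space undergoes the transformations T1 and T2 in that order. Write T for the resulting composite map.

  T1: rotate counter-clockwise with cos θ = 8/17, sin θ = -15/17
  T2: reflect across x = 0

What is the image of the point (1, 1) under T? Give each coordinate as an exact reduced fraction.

T1 rotate counter-clockwise with cos θ = 8/17, sin θ = -15/17: (1, 1) → (23/17, -7/17)
T2 reflect across x = 0: (23/17, -7/17) → (-23/17, -7/17)

T(p) = (-23/17, -7/17)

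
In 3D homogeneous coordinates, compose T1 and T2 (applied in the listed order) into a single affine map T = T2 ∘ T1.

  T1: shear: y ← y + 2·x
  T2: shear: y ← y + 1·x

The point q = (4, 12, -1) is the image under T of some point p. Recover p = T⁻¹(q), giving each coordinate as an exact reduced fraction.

T1 = [1 0 0 0; 2 1 0 0; 0 0 1 0; 0 0 0 1]
T2·T1 = [1 0 0 0; 3 1 0 0; 0 0 1 0; 0 0 0 1]
det M = 1; M⁻¹ = [1 0 0 0; -3 1 0 0; 0 0 1 0; 0 0 0 1]
M⁻¹ · (4, 12, -1)ᵀ = (4, 0, -1)ᵀ

p = (4, 0, -1)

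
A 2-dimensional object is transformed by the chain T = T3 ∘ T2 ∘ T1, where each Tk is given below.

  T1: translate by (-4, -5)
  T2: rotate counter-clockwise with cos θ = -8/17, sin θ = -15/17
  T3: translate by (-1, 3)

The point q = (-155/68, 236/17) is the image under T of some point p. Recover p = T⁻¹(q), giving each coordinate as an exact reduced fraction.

p = (-5, -5/4)

T1 = [1 0 -4; 0 1 -5; 0 0 1]
T2·T1 = [-8/17 15/17 -43/17; -15/17 -8/17 100/17; 0 0 1]
T3·…·T1 = [-8/17 15/17 -60/17; -15/17 -8/17 151/17; 0 0 1]
det M = 1; M⁻¹ = [-8/17 -15/17 105/17; 15/17 -8/17 124/17; 0 0 1]
M⁻¹ · (-155/68, 236/17)ᵀ = (-5, -5/4)ᵀ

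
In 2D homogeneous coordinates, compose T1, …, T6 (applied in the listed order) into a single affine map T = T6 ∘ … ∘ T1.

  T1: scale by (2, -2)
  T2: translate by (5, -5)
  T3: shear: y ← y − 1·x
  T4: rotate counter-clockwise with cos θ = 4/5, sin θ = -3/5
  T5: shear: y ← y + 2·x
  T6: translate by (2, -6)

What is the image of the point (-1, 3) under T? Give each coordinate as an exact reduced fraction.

T(p) = (-4, -31)

T1 scale by (2, -2): (-1, 3) → (-2, -6)
T2 translate by (5, -5): (-2, -6) → (3, -11)
T3 shear: y ← y − 1·x: (3, -11) → (3, -14)
T4 rotate counter-clockwise with cos θ = 4/5, sin θ = -3/5: (3, -14) → (-6, -13)
T5 shear: y ← y + 2·x: (-6, -13) → (-6, -25)
T6 translate by (2, -6): (-6, -25) → (-4, -31)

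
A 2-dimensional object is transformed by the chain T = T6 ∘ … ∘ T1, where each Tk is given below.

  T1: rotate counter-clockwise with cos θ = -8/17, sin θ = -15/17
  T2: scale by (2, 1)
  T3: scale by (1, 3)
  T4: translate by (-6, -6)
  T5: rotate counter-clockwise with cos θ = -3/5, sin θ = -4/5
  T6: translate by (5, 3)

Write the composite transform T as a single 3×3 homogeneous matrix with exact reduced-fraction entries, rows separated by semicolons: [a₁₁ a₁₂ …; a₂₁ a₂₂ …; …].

T1 = [-8/17 15/17 0; -15/17 -8/17 0; 0 0 1]
T2·T1 = [-16/17 30/17 0; -15/17 -8/17 0; 0 0 1]
T3·…·T1 = [-16/17 30/17 0; -45/17 -24/17 0; 0 0 1]
T4·…·T1 = [-16/17 30/17 -6; -45/17 -24/17 -6; 0 0 1]
T5·…·T1 = [-132/85 -186/85 -6/5; 199/85 -48/85 42/5; 0 0 1]
T6·…·T1 = [-132/85 -186/85 19/5; 199/85 -48/85 57/5; 0 0 1]

T = [-132/85 -186/85 19/5; 199/85 -48/85 57/5; 0 0 1]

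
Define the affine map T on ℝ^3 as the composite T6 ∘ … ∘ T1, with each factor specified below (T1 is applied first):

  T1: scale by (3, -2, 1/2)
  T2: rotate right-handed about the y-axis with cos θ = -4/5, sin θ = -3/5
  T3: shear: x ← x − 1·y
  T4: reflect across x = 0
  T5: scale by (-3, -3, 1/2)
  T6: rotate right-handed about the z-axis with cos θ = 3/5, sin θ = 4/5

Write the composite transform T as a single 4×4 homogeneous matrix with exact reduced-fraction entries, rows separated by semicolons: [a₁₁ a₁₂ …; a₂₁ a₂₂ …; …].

T1 = [3 0 0 0; 0 -2 0 0; 0 0 1/2 0; 0 0 0 1]
T2·T1 = [-12/5 0 -3/10 0; 0 -2 0 0; 9/5 0 -2/5 0; 0 0 0 1]
T3·…·T1 = [-12/5 2 -3/10 0; 0 -2 0 0; 9/5 0 -2/5 0; 0 0 0 1]
T4·…·T1 = [12/5 -2 3/10 0; 0 -2 0 0; 9/5 0 -2/5 0; 0 0 0 1]
T5·…·T1 = [-36/5 6 -9/10 0; 0 6 0 0; 9/10 0 -1/5 0; 0 0 0 1]
T6·…·T1 = [-108/25 -6/5 -27/50 0; -144/25 42/5 -18/25 0; 9/10 0 -1/5 0; 0 0 0 1]

T = [-108/25 -6/5 -27/50 0; -144/25 42/5 -18/25 0; 9/10 0 -1/5 0; 0 0 0 1]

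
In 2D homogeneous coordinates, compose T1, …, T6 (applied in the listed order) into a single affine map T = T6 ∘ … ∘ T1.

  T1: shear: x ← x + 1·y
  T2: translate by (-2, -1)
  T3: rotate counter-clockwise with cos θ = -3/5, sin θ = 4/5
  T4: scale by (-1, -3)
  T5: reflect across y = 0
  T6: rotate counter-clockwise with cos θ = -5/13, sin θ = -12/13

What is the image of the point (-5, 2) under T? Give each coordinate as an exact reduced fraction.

T(p) = (-773/65, 477/65)

T1 shear: x ← x + 1·y: (-5, 2) → (-3, 2)
T2 translate by (-2, -1): (-3, 2) → (-5, 1)
T3 rotate counter-clockwise with cos θ = -3/5, sin θ = 4/5: (-5, 1) → (11/5, -23/5)
T4 scale by (-1, -3): (11/5, -23/5) → (-11/5, 69/5)
T5 reflect across y = 0: (-11/5, 69/5) → (-11/5, -69/5)
T6 rotate counter-clockwise with cos θ = -5/13, sin θ = -12/13: (-11/5, -69/5) → (-773/65, 477/65)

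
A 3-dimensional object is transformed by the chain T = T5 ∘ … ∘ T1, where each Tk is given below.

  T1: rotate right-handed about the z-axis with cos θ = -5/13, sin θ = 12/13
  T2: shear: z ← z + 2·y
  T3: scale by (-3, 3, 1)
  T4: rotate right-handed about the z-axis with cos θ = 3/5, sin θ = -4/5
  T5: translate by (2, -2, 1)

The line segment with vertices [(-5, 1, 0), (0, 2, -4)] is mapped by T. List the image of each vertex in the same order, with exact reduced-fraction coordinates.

image vertices: (-59/5, -43/5, -9), (226/65, -508/65, -59/13)

T1 rotate right-handed about the z-axis with cos θ = -5/13, sin θ = 12/13: (-5, 1, 0) → (1, -5, 0); (0, 2, -4) → (-24/13, -10/13, -4)
T2 shear: z ← z + 2·y: (1, -5, 0) → (1, -5, -10); (-24/13, -10/13, -4) → (-24/13, -10/13, -72/13)
T3 scale by (-3, 3, 1): (1, -5, -10) → (-3, -15, -10); (-24/13, -10/13, -72/13) → (72/13, -30/13, -72/13)
T4 rotate right-handed about the z-axis with cos θ = 3/5, sin θ = -4/5: (-3, -15, -10) → (-69/5, -33/5, -10); (72/13, -30/13, -72/13) → (96/65, -378/65, -72/13)
T5 translate by (2, -2, 1): (-69/5, -33/5, -10) → (-59/5, -43/5, -9); (96/65, -378/65, -72/13) → (226/65, -508/65, -59/13)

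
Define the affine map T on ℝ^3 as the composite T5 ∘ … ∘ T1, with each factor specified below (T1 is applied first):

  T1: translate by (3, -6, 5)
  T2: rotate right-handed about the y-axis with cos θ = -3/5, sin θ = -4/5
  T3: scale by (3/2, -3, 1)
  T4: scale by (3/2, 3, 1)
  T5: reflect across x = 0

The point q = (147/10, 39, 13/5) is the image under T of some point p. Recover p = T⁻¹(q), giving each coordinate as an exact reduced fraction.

T1 = [1 0 0 3; 0 1 0 -6; 0 0 1 5; 0 0 0 1]
T2·T1 = [-3/5 0 -4/5 -29/5; 0 1 0 -6; 4/5 0 -3/5 -3/5; 0 0 0 1]
T3·…·T1 = [-9/10 0 -6/5 -87/10; 0 -3 0 18; 4/5 0 -3/5 -3/5; 0 0 0 1]
T4·…·T1 = [-27/20 0 -9/5 -261/20; 0 -9 0 54; 4/5 0 -3/5 -3/5; 0 0 0 1]
T5·…·T1 = [27/20 0 9/5 261/20; 0 -9 0 54; 4/5 0 -3/5 -3/5; 0 0 0 1]
det M = 81/4; M⁻¹ = [4/15 0 4/5 -3; 0 -1/9 0 6; 16/45 0 -3/5 -5; 0 0 0 1]
M⁻¹ · (147/10, 39, 13/5)ᵀ = (3, 5/3, -4/3)ᵀ

p = (3, 5/3, -4/3)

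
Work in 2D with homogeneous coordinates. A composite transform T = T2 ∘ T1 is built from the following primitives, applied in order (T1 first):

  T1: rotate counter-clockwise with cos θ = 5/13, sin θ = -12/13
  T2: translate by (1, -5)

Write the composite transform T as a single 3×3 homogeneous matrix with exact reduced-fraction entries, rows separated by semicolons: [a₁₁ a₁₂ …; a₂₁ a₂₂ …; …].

T1 = [5/13 12/13 0; -12/13 5/13 0; 0 0 1]
T2·T1 = [5/13 12/13 1; -12/13 5/13 -5; 0 0 1]

T = [5/13 12/13 1; -12/13 5/13 -5; 0 0 1]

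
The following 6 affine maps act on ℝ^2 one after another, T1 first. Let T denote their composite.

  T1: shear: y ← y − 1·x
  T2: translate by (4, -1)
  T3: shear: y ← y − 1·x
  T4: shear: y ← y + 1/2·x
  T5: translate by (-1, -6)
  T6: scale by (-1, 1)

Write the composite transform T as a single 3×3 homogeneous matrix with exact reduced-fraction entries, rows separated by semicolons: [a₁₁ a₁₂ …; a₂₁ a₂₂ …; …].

T = [-1 0 -3; -3/2 1 -9; 0 0 1]

T1 = [1 0 0; -1 1 0; 0 0 1]
T2·T1 = [1 0 4; -1 1 -1; 0 0 1]
T3·…·T1 = [1 0 4; -2 1 -5; 0 0 1]
T4·…·T1 = [1 0 4; -3/2 1 -3; 0 0 1]
T5·…·T1 = [1 0 3; -3/2 1 -9; 0 0 1]
T6·…·T1 = [-1 0 -3; -3/2 1 -9; 0 0 1]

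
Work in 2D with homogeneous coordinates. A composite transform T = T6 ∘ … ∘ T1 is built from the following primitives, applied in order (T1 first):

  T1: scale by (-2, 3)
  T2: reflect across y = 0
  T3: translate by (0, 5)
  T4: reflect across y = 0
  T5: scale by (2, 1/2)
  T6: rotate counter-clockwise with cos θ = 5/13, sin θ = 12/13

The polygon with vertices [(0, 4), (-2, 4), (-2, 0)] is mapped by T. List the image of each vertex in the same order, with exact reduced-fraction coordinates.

T1 scale by (-2, 3): (0, 4) → (0, 12); (-2, 4) → (4, 12); (-2, 0) → (4, 0)
T2 reflect across y = 0: (0, 12) → (0, -12); (4, 12) → (4, -12); (4, 0) → (4, 0)
T3 translate by (0, 5): (0, -12) → (0, -7); (4, -12) → (4, -7); (4, 0) → (4, 5)
T4 reflect across y = 0: (0, -7) → (0, 7); (4, -7) → (4, 7); (4, 5) → (4, -5)
T5 scale by (2, 1/2): (0, 7) → (0, 7/2); (4, 7) → (8, 7/2); (4, -5) → (8, -5/2)
T6 rotate counter-clockwise with cos θ = 5/13, sin θ = 12/13: (0, 7/2) → (-42/13, 35/26); (8, 7/2) → (-2/13, 227/26); (8, -5/2) → (70/13, 167/26)

image vertices: (-42/13, 35/26), (-2/13, 227/26), (70/13, 167/26)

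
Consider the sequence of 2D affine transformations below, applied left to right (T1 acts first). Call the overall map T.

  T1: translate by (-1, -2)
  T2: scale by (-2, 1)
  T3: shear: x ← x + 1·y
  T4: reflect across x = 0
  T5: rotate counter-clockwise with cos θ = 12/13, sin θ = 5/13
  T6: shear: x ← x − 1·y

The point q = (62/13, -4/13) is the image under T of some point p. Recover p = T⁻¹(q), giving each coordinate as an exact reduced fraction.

T1 = [1 0 -1; 0 1 -2; 0 0 1]
T2·T1 = [-2 0 2; 0 1 -2; 0 0 1]
T3·…·T1 = [-2 1 0; 0 1 -2; 0 0 1]
T4·…·T1 = [2 -1 0; 0 1 -2; 0 0 1]
T5·…·T1 = [24/13 -17/13 10/13; 10/13 7/13 -24/13; 0 0 1]
T6·…·T1 = [14/13 -24/13 34/13; 10/13 7/13 -24/13; 0 0 1]
det M = 2; M⁻¹ = [7/26 12/13 1; -5/13 7/13 2; 0 0 1]
M⁻¹ · (62/13, -4/13)ᵀ = (2, 0)ᵀ

p = (2, 0)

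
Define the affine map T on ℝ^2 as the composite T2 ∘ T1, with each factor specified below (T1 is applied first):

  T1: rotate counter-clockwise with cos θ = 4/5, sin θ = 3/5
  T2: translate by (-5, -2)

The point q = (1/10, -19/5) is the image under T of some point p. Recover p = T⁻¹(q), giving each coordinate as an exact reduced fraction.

p = (3, -9/2)

T1 = [4/5 -3/5 0; 3/5 4/5 0; 0 0 1]
T2·T1 = [4/5 -3/5 -5; 3/5 4/5 -2; 0 0 1]
det M = 1; M⁻¹ = [4/5 3/5 26/5; -3/5 4/5 -7/5; 0 0 1]
M⁻¹ · (1/10, -19/5)ᵀ = (3, -9/2)ᵀ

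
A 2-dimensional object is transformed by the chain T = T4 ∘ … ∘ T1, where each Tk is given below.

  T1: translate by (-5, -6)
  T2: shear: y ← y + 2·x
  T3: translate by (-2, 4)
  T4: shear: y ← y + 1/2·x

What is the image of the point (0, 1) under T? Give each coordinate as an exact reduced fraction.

T(p) = (-7, -29/2)

T1 translate by (-5, -6): (0, 1) → (-5, -5)
T2 shear: y ← y + 2·x: (-5, -5) → (-5, -15)
T3 translate by (-2, 4): (-5, -15) → (-7, -11)
T4 shear: y ← y + 1/2·x: (-7, -11) → (-7, -29/2)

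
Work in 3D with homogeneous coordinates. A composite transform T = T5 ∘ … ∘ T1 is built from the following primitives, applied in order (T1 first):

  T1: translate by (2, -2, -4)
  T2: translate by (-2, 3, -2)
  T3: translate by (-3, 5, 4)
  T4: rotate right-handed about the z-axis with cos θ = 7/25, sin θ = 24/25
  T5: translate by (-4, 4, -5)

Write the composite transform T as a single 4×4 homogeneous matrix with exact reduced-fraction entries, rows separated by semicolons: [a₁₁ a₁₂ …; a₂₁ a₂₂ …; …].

T1 = [1 0 0 2; 0 1 0 -2; 0 0 1 -4; 0 0 0 1]
T2·T1 = [1 0 0 0; 0 1 0 1; 0 0 1 -6; 0 0 0 1]
T3·…·T1 = [1 0 0 -3; 0 1 0 6; 0 0 1 -2; 0 0 0 1]
T4·…·T1 = [7/25 -24/25 0 -33/5; 24/25 7/25 0 -6/5; 0 0 1 -2; 0 0 0 1]
T5·…·T1 = [7/25 -24/25 0 -53/5; 24/25 7/25 0 14/5; 0 0 1 -7; 0 0 0 1]

T = [7/25 -24/25 0 -53/5; 24/25 7/25 0 14/5; 0 0 1 -7; 0 0 0 1]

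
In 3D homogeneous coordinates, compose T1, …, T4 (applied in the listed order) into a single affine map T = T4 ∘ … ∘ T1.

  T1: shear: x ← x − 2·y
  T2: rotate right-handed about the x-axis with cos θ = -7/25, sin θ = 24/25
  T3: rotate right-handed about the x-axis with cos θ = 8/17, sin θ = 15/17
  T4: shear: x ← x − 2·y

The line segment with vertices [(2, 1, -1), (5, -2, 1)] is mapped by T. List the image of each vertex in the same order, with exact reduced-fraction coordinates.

T1 shear: x ← x − 2·y: (2, 1, -1) → (0, 1, -1); (5, -2, 1) → (9, -2, 1)
T2 rotate right-handed about the x-axis with cos θ = -7/25, sin θ = 24/25: (0, 1, -1) → (0, 17/25, 31/25); (9, -2, 1) → (9, -2/5, -11/5)
T3 rotate right-handed about the x-axis with cos θ = 8/17, sin θ = 15/17: (0, 17/25, 31/25) → (0, -329/425, 503/425); (9, -2/5, -11/5) → (9, 149/85, -118/85)
T4 shear: x ← x − 2·y: (0, -329/425, 503/425) → (658/425, -329/425, 503/425); (9, 149/85, -118/85) → (467/85, 149/85, -118/85)

image vertices: (658/425, -329/425, 503/425), (467/85, 149/85, -118/85)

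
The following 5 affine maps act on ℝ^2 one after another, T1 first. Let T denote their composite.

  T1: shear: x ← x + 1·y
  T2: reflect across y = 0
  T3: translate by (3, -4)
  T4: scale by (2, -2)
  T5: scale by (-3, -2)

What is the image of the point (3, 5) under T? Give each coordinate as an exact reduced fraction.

T(p) = (-66, -36)

T1 shear: x ← x + 1·y: (3, 5) → (8, 5)
T2 reflect across y = 0: (8, 5) → (8, -5)
T3 translate by (3, -4): (8, -5) → (11, -9)
T4 scale by (2, -2): (11, -9) → (22, 18)
T5 scale by (-3, -2): (22, 18) → (-66, -36)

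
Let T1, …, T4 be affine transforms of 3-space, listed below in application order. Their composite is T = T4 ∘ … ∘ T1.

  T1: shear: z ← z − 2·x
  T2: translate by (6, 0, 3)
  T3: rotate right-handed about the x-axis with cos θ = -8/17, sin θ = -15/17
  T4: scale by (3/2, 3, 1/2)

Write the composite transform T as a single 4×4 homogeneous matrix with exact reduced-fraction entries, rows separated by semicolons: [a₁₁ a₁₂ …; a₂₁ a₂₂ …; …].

T1 = [1 0 0 0; 0 1 0 0; -2 0 1 0; 0 0 0 1]
T2·T1 = [1 0 0 6; 0 1 0 0; -2 0 1 3; 0 0 0 1]
T3·…·T1 = [1 0 0 6; -30/17 -8/17 15/17 45/17; 16/17 -15/17 -8/17 -24/17; 0 0 0 1]
T4·…·T1 = [3/2 0 0 9; -90/17 -24/17 45/17 135/17; 8/17 -15/34 -4/17 -12/17; 0 0 0 1]

T = [3/2 0 0 9; -90/17 -24/17 45/17 135/17; 8/17 -15/34 -4/17 -12/17; 0 0 0 1]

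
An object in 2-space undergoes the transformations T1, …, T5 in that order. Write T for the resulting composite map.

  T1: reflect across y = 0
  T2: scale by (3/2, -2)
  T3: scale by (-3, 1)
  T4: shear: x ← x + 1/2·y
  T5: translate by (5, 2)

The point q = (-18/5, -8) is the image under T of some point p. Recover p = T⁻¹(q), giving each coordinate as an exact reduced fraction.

p = (4/5, -5)

T1 = [1 0 0; 0 -1 0; 0 0 1]
T2·T1 = [3/2 0 0; 0 2 0; 0 0 1]
T3·…·T1 = [-9/2 0 0; 0 2 0; 0 0 1]
T4·…·T1 = [-9/2 1 0; 0 2 0; 0 0 1]
T5·…·T1 = [-9/2 1 5; 0 2 2; 0 0 1]
det M = -9; M⁻¹ = [-2/9 1/9 8/9; 0 1/2 -1; 0 0 1]
M⁻¹ · (-18/5, -8)ᵀ = (4/5, -5)ᵀ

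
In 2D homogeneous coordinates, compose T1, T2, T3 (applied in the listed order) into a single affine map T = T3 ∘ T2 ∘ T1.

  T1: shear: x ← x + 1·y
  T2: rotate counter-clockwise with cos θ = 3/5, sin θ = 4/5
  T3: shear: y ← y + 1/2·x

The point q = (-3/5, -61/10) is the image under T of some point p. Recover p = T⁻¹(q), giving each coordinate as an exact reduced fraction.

p = (-2, -3)

T1 = [1 1 0; 0 1 0; 0 0 1]
T2·T1 = [3/5 -1/5 0; 4/5 7/5 0; 0 0 1]
T3·…·T1 = [3/5 -1/5 0; 11/10 13/10 0; 0 0 1]
det M = 1; M⁻¹ = [13/10 1/5 0; -11/10 3/5 0; 0 0 1]
M⁻¹ · (-3/5, -61/10)ᵀ = (-2, -3)ᵀ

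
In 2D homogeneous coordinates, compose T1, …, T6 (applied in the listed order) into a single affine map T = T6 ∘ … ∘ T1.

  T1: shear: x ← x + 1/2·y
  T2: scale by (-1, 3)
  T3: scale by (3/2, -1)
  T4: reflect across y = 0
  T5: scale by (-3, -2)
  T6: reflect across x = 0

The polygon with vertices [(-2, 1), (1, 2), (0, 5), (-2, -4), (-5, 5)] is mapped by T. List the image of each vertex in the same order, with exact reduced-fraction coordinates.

T1 shear: x ← x + 1/2·y: (-2, 1) → (-3/2, 1); (1, 2) → (2, 2); (0, 5) → (5/2, 5); (-2, -4) → (-4, -4); (-5, 5) → (-5/2, 5)
T2 scale by (-1, 3): (-3/2, 1) → (3/2, 3); (2, 2) → (-2, 6); (5/2, 5) → (-5/2, 15); (-4, -4) → (4, -12); (-5/2, 5) → (5/2, 15)
T3 scale by (3/2, -1): (3/2, 3) → (9/4, -3); (-2, 6) → (-3, -6); (-5/2, 15) → (-15/4, -15); (4, -12) → (6, 12); (5/2, 15) → (15/4, -15)
T4 reflect across y = 0: (9/4, -3) → (9/4, 3); (-3, -6) → (-3, 6); (-15/4, -15) → (-15/4, 15); (6, 12) → (6, -12); (15/4, -15) → (15/4, 15)
T5 scale by (-3, -2): (9/4, 3) → (-27/4, -6); (-3, 6) → (9, -12); (-15/4, 15) → (45/4, -30); (6, -12) → (-18, 24); (15/4, 15) → (-45/4, -30)
T6 reflect across x = 0: (-27/4, -6) → (27/4, -6); (9, -12) → (-9, -12); (45/4, -30) → (-45/4, -30); (-18, 24) → (18, 24); (-45/4, -30) → (45/4, -30)

image vertices: (27/4, -6), (-9, -12), (-45/4, -30), (18, 24), (45/4, -30)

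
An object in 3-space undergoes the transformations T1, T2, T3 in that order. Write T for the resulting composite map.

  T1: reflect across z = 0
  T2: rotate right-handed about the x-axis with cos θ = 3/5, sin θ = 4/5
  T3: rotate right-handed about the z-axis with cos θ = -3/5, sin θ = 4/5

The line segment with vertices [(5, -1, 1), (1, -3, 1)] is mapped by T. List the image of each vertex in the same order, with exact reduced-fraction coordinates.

image vertices: (-79/25, 97/25, -7/5), (1/5, 7/5, -3)

T1 reflect across z = 0: (5, -1, 1) → (5, -1, -1); (1, -3, 1) → (1, -3, -1)
T2 rotate right-handed about the x-axis with cos θ = 3/5, sin θ = 4/5: (5, -1, -1) → (5, 1/5, -7/5); (1, -3, -1) → (1, -1, -3)
T3 rotate right-handed about the z-axis with cos θ = -3/5, sin θ = 4/5: (5, 1/5, -7/5) → (-79/25, 97/25, -7/5); (1, -1, -3) → (1/5, 7/5, -3)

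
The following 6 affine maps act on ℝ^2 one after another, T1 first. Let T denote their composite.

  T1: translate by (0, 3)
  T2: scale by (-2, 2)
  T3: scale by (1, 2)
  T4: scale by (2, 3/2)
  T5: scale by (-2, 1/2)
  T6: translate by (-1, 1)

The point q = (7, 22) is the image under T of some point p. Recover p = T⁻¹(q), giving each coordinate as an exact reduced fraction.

T1 = [1 0 0; 0 1 3; 0 0 1]
T2·T1 = [-2 0 0; 0 2 6; 0 0 1]
T3·…·T1 = [-2 0 0; 0 4 12; 0 0 1]
T4·…·T1 = [-4 0 0; 0 6 18; 0 0 1]
T5·…·T1 = [8 0 0; 0 3 9; 0 0 1]
T6·…·T1 = [8 0 -1; 0 3 10; 0 0 1]
det M = 24; M⁻¹ = [1/8 0 1/8; 0 1/3 -10/3; 0 0 1]
M⁻¹ · (7, 22)ᵀ = (1, 4)ᵀ

p = (1, 4)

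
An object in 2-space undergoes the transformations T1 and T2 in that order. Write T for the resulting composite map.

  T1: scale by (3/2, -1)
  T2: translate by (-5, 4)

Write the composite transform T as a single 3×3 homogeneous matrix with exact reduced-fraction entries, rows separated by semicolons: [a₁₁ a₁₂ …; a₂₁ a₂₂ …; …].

T1 = [3/2 0 0; 0 -1 0; 0 0 1]
T2·T1 = [3/2 0 -5; 0 -1 4; 0 0 1]

T = [3/2 0 -5; 0 -1 4; 0 0 1]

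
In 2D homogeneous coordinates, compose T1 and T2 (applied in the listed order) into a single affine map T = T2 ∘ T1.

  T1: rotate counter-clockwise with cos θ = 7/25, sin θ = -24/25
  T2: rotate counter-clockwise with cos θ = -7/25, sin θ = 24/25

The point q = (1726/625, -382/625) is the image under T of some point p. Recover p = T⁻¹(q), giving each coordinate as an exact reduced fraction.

p = (2, -2)

T1 = [7/25 24/25 0; -24/25 7/25 0; 0 0 1]
T2·T1 = [527/625 -336/625 0; 336/625 527/625 0; 0 0 1]
det M = 1; M⁻¹ = [527/625 336/625 0; -336/625 527/625 0; 0 0 1]
M⁻¹ · (1726/625, -382/625)ᵀ = (2, -2)ᵀ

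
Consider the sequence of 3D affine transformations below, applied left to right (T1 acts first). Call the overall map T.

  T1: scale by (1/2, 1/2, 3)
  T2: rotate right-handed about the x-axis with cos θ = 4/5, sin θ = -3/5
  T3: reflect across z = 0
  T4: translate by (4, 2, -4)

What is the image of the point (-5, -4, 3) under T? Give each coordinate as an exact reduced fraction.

T1 scale by (1/2, 1/2, 3): (-5, -4, 3) → (-5/2, -2, 9)
T2 rotate right-handed about the x-axis with cos θ = 4/5, sin θ = -3/5: (-5/2, -2, 9) → (-5/2, 19/5, 42/5)
T3 reflect across z = 0: (-5/2, 19/5, 42/5) → (-5/2, 19/5, -42/5)
T4 translate by (4, 2, -4): (-5/2, 19/5, -42/5) → (3/2, 29/5, -62/5)

T(p) = (3/2, 29/5, -62/5)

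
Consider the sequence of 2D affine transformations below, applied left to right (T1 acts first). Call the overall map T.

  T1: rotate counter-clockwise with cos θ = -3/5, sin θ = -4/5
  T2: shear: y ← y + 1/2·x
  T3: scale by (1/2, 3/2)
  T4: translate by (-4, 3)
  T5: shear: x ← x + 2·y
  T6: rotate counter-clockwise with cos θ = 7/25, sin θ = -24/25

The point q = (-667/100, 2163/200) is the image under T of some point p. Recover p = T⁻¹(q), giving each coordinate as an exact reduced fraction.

p = (4, -3/4)

T1 = [-3/5 4/5 0; -4/5 -3/5 0; 0 0 1]
T2·T1 = [-3/5 4/5 0; -11/10 -1/5 0; 0 0 1]
T3·…·T1 = [-3/10 2/5 0; -33/20 -3/10 0; 0 0 1]
T4·…·T1 = [-3/10 2/5 -4; -33/20 -3/10 3; 0 0 1]
T5·…·T1 = [-18/5 -1/5 2; -33/20 -3/10 3; 0 0 1]
T6·…·T1 = [-324/125 -43/125 86/25; 1497/500 27/250 -27/25; 0 0 1]
det M = 3/4; M⁻¹ = [18/125 172/375 0; -499/125 -432/125 10; 0 0 1]
M⁻¹ · (-667/100, 2163/200)ᵀ = (4, -3/4)ᵀ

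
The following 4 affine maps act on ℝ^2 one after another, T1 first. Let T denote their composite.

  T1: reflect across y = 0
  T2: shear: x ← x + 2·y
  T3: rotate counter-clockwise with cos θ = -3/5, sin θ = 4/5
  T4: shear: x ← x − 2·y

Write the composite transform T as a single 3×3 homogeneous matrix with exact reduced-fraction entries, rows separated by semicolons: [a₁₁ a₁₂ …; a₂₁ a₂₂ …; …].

T1 = [1 0 0; 0 -1 0; 0 0 1]
T2·T1 = [1 -2 0; 0 -1 0; 0 0 1]
T3·…·T1 = [-3/5 2 0; 4/5 -1 0; 0 0 1]
T4·…·T1 = [-11/5 4 0; 4/5 -1 0; 0 0 1]

T = [-11/5 4 0; 4/5 -1 0; 0 0 1]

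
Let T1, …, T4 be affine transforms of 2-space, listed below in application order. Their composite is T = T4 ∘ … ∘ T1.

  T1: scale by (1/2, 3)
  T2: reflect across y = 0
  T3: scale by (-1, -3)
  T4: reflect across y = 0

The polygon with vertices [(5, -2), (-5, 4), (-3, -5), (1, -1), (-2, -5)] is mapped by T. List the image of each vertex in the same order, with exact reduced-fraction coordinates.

image vertices: (-5/2, 18), (5/2, -36), (3/2, 45), (-1/2, 9), (1, 45)

T1 scale by (1/2, 3): (5, -2) → (5/2, -6); (-5, 4) → (-5/2, 12); (-3, -5) → (-3/2, -15); (1, -1) → (1/2, -3); (-2, -5) → (-1, -15)
T2 reflect across y = 0: (5/2, -6) → (5/2, 6); (-5/2, 12) → (-5/2, -12); (-3/2, -15) → (-3/2, 15); (1/2, -3) → (1/2, 3); (-1, -15) → (-1, 15)
T3 scale by (-1, -3): (5/2, 6) → (-5/2, -18); (-5/2, -12) → (5/2, 36); (-3/2, 15) → (3/2, -45); (1/2, 3) → (-1/2, -9); (-1, 15) → (1, -45)
T4 reflect across y = 0: (-5/2, -18) → (-5/2, 18); (5/2, 36) → (5/2, -36); (3/2, -45) → (3/2, 45); (-1/2, -9) → (-1/2, 9); (1, -45) → (1, 45)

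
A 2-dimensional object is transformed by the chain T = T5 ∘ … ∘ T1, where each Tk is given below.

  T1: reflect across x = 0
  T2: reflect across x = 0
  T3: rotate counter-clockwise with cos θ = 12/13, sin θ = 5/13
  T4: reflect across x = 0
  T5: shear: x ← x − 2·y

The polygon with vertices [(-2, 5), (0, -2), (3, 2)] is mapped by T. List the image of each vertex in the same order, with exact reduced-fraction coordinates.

T1 reflect across x = 0: (-2, 5) → (2, 5); (0, -2) → (0, -2); (3, 2) → (-3, 2)
T2 reflect across x = 0: (2, 5) → (-2, 5); (0, -2) → (0, -2); (-3, 2) → (3, 2)
T3 rotate counter-clockwise with cos θ = 12/13, sin θ = 5/13: (-2, 5) → (-49/13, 50/13); (0, -2) → (10/13, -24/13); (3, 2) → (2, 3)
T4 reflect across x = 0: (-49/13, 50/13) → (49/13, 50/13); (10/13, -24/13) → (-10/13, -24/13); (2, 3) → (-2, 3)
T5 shear: x ← x − 2·y: (49/13, 50/13) → (-51/13, 50/13); (-10/13, -24/13) → (38/13, -24/13); (-2, 3) → (-8, 3)

image vertices: (-51/13, 50/13), (38/13, -24/13), (-8, 3)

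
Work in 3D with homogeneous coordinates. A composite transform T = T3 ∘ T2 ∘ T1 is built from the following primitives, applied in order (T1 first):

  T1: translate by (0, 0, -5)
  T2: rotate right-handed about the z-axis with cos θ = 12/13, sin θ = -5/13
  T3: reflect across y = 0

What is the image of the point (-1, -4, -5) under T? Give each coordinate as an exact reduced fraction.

T1 translate by (0, 0, -5): (-1, -4, -5) → (-1, -4, -10)
T2 rotate right-handed about the z-axis with cos θ = 12/13, sin θ = -5/13: (-1, -4, -10) → (-32/13, -43/13, -10)
T3 reflect across y = 0: (-32/13, -43/13, -10) → (-32/13, 43/13, -10)

T(p) = (-32/13, 43/13, -10)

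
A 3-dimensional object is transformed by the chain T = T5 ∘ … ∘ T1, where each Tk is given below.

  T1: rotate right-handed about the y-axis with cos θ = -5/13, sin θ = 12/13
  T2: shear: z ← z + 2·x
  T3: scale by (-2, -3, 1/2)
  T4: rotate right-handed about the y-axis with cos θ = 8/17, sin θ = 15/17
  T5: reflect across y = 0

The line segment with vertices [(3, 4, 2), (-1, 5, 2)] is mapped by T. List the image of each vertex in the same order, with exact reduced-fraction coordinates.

image vertices: (-354/221, 12, 158/221), (-14/221, 15, 1110/221)

T1 rotate right-handed about the y-axis with cos θ = -5/13, sin θ = 12/13: (3, 4, 2) → (9/13, 4, -46/13); (-1, 5, 2) → (29/13, 5, 2/13)
T2 shear: z ← z + 2·x: (9/13, 4, -46/13) → (9/13, 4, -28/13); (29/13, 5, 2/13) → (29/13, 5, 60/13)
T3 scale by (-2, -3, 1/2): (9/13, 4, -28/13) → (-18/13, -12, -14/13); (29/13, 5, 60/13) → (-58/13, -15, 30/13)
T4 rotate right-handed about the y-axis with cos θ = 8/17, sin θ = 15/17: (-18/13, -12, -14/13) → (-354/221, -12, 158/221); (-58/13, -15, 30/13) → (-14/221, -15, 1110/221)
T5 reflect across y = 0: (-354/221, -12, 158/221) → (-354/221, 12, 158/221); (-14/221, -15, 1110/221) → (-14/221, 15, 1110/221)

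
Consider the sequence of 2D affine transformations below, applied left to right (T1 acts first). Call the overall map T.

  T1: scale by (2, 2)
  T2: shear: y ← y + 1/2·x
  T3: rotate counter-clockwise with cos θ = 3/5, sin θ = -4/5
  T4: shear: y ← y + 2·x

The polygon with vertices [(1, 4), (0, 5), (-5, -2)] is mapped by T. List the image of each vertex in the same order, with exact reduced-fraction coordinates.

T1 scale by (2, 2): (1, 4) → (2, 8); (0, 5) → (0, 10); (-5, -2) → (-10, -4)
T2 shear: y ← y + 1/2·x: (2, 8) → (2, 9); (0, 10) → (0, 10); (-10, -4) → (-10, -9)
T3 rotate counter-clockwise with cos θ = 3/5, sin θ = -4/5: (2, 9) → (42/5, 19/5); (0, 10) → (8, 6); (-10, -9) → (-66/5, 13/5)
T4 shear: y ← y + 2·x: (42/5, 19/5) → (42/5, 103/5); (8, 6) → (8, 22); (-66/5, 13/5) → (-66/5, -119/5)

image vertices: (42/5, 103/5), (8, 22), (-66/5, -119/5)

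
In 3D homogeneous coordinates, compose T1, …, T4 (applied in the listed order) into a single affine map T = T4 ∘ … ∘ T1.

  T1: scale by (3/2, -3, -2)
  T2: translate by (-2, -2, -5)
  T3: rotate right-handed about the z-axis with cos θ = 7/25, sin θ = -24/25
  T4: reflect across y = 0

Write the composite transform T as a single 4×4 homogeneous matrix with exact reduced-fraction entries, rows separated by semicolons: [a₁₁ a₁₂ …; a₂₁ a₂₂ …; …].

T1 = [3/2 0 0 0; 0 -3 0 0; 0 0 -2 0; 0 0 0 1]
T2·T1 = [3/2 0 0 -2; 0 -3 0 -2; 0 0 -2 -5; 0 0 0 1]
T3·…·T1 = [21/50 -72/25 0 -62/25; -36/25 -21/25 0 34/25; 0 0 -2 -5; 0 0 0 1]
T4·…·T1 = [21/50 -72/25 0 -62/25; 36/25 21/25 0 -34/25; 0 0 -2 -5; 0 0 0 1]

T = [21/50 -72/25 0 -62/25; 36/25 21/25 0 -34/25; 0 0 -2 -5; 0 0 0 1]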